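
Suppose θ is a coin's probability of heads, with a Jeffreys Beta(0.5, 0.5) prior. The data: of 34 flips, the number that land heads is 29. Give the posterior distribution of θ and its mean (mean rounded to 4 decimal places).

Posterior: Beta(29.5, 5.5); mean ≈ 0.8429

The binomial likelihood is conjugate to the Beta prior: with 29 successes and 5 failures, the posterior is Beta(0.5+29, 0.5+5) = Beta(29.5, 5.5).
E[θ | data] = 29.5/(29.5+5.5) = 0.8429.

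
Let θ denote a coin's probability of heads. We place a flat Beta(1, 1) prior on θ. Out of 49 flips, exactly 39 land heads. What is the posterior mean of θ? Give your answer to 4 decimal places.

The binomial likelihood is conjugate to the Beta prior: with 39 successes and 10 failures, the posterior is Beta(1+39, 1+10) = Beta(40, 11).
E[θ | data] = 40/(40+11) = 0.7843.

Posterior mean ≈ 0.7843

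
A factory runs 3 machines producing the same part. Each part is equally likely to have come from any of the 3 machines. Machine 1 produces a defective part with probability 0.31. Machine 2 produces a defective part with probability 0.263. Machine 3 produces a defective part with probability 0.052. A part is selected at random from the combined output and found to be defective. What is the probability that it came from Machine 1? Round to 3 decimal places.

Tabulate prior·likelihood by source: [1] prior 0.333333, lik 0.31, product 0.1033; [2] prior 0.333333, lik 0.263, product 0.08767; [3] prior 0.333333, lik 0.052, product 0.01733.
Normalizing constant = 0.20833; the posterior for Machine 1 is its product over the sum, 0.1033/0.20833 = 0.496.

Posterior probability ≈ 0.496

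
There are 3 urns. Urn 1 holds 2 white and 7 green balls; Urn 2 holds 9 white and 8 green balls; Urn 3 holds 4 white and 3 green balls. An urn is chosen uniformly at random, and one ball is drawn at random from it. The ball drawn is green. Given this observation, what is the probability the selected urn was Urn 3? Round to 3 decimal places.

Posterior probability ≈ 0.256

P(green|Urn 1) = 0.7778; P(green|Urn 2) = 0.4706; P(green|Urn 3) = 0.4286.
Prior × likelihood for each source: 0.333333·0.7778=0.2593, 0.333333·0.4706=0.1569, 0.333333·0.4286=0.1429. Summing gives P(green) = 0.55898.
P(Urn 3 | green) = 0.1429 / 0.55898 = 0.256.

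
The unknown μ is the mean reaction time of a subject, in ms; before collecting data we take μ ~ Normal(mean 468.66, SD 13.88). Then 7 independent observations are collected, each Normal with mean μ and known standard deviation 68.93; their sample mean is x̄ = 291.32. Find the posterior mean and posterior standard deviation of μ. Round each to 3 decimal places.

Posterior mean ≈ 429.453; posterior SD ≈ 12.250

With known σ, the Normal prior is conjugate. Weight on the data is w = (n/σ²)/(n/σ² + 1/τ₀²) = 0.00147327/(0.00147327+0.00519064) = 0.22108.
Posterior mean = w·x̄ + (1−w)·μ₀ = 0.22108·291.32 + 0.77892·468.66 = 429.453. Posterior variance = 1/(0.00147327+0.00519064) = 150.062, so SD = 12.250.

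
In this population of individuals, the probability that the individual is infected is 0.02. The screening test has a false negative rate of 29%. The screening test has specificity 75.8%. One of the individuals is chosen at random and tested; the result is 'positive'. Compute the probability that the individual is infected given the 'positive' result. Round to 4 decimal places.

P(H | E) ≈ 0.0565

Let H be the event that the individual is infected. P(H) = 0.02, so P(¬H) = 0.98. With E the 'positive' result, P(E|H) = 0.71 and P(E|¬H) = 0.242.
P(E) = 0.71·0.02 + 0.242·0.98 = 0.014200 + 0.23716 = 0.25136.
By Bayes' theorem, P(H|E) = 0.014200 / 0.25136 = 0.0565.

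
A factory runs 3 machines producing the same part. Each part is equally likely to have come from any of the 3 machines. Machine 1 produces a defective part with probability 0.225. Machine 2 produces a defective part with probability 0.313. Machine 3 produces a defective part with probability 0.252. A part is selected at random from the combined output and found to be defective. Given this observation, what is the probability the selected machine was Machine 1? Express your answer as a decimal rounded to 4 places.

P(defective|M1) = 0.225; P(defective|M2) = 0.313; P(defective|M3) = 0.252.
Prior × likelihood for each source: 0.333333·0.225=0.07500, 0.333333·0.313=0.1043, 0.333333·0.252=0.08400. Summing gives P(defective) = 0.26333.
P(Machine 1 | defective) = 0.07500 / 0.26333 = 0.2848.

Posterior probability ≈ 0.2848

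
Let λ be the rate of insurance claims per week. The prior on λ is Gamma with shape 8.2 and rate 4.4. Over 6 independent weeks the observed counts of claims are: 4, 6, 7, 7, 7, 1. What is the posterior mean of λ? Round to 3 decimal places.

Total count ∑xᵢ = 32 over n = 6 weeks.
Gamma is conjugate to the Poisson likelihood: posterior is Gamma(shape = 8.2+32 = 40.2, rate = 4.4+6 = 10.4).
Posterior mean = shape/rate = 40.2/10.4 = 3.865.

Posterior mean ≈ 3.865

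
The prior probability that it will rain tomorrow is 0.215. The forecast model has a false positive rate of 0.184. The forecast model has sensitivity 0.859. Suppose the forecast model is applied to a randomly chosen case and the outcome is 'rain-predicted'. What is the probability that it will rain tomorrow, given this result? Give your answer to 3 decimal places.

P(H | E) ≈ 0.561

Let H be the event that it will rain tomorrow. P(H) = 0.215, so P(¬H) = 0.785. With E the 'rain-predicted' result, P(E|H) = 0.859 and P(E|¬H) = 0.184.
P(E) = 0.859·0.215 + 0.184·0.785 = 0.18468 + 0.14444 = 0.32913.
By Bayes' theorem, P(H|E) = 0.18468 / 0.32913 = 0.561.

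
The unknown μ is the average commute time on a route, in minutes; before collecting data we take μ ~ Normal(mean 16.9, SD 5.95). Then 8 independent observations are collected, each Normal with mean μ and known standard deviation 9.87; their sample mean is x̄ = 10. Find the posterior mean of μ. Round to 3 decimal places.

Posterior mean ≈ 11.766

With known σ, the Normal prior is conjugate. Weight on the data is w = (n/σ²)/(n/σ² + 1/τ₀²) = 0.0821213/(0.0821213+0.0282466) = 0.74407.
Posterior mean = w·x̄ + (1−w)·μ₀ = 0.74407·10 + 0.25593·16.9 = 11.766.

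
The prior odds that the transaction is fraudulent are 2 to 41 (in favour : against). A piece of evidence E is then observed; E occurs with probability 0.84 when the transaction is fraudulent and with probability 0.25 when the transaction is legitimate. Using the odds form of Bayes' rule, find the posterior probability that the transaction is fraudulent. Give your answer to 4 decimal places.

Prior odds = 2/41 = 0.048780.
Likelihood ratio for E = 0.84/0.25 = 3.3600.
Posterior odds = prior odds × LR = 0.16390.
Posterior probability = odds/(1+odds) = 0.16390/1.1639 = 0.1408.

Posterior probability ≈ 0.1408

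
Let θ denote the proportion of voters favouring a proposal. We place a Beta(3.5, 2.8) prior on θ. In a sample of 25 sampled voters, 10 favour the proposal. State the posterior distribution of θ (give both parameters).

The binomial likelihood is conjugate to the Beta prior: with 10 successes and 15 failures, the posterior is Beta(3.5+10, 2.8+15) = Beta(13.5, 17.8).

Posterior: Beta(13.5, 17.8)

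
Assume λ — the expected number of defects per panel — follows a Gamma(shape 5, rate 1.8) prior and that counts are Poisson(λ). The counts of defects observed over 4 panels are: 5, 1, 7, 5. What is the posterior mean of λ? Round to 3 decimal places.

Posterior mean ≈ 3.966

The Poisson likelihood adds the total count to the shape and the number of exposure periods to the rate. Here ∑xᵢ = 18 and n = 4, so shape 5→23 and rate 1.8→5.8.
Posterior mean = shape/rate = 23/5.8 = 3.966.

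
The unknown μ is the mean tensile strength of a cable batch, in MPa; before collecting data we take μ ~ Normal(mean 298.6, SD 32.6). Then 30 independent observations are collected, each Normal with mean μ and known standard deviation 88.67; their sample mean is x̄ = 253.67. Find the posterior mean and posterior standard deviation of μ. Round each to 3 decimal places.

Posterior mean ≈ 262.558; posterior SD ≈ 14.499

Prior precision 1/τ₀² = 1/32.6² = 0.00094095; data precision n/σ² = 30/88.67² = 0.00381564.
Posterior precision = 0.00094095 + 0.00381564 = 0.00475659, giving posterior SD = 1/√0.00475659 = 14.499.
Posterior mean = (0.00094095·298.6 + 0.00381564·253.67) / 0.00475659 = 262.558.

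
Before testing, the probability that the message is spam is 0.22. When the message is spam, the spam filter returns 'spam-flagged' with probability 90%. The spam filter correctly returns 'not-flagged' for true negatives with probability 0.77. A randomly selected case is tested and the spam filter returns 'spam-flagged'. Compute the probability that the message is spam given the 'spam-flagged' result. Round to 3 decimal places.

P(H | E) ≈ 0.525

Let H be the event that the message is spam. P(H) = 0.22, so P(¬H) = 0.78. With E the 'spam-flagged' result, P(E|H) = 0.9 and P(E|¬H) = 0.23.
P(E) = 0.9·0.22 + 0.23·0.78 = 0.19800 + 0.17940 = 0.37740.
By Bayes' theorem, P(H|E) = 0.19800 / 0.37740 = 0.525.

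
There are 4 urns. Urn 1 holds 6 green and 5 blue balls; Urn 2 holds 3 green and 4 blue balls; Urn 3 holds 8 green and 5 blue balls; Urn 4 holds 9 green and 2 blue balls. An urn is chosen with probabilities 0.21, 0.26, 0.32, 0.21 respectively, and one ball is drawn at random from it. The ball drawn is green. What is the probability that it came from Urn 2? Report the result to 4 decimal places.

P(green|Urn 1) = 0.5455; P(green|Urn 2) = 0.4286; P(green|Urn 3) = 0.6154; P(green|Urn 4) = 0.8182.
Prior × likelihood for each source: 0.21·0.5455=0.1145, 0.26·0.4286=0.1114, 0.32·0.6154=0.1969, 0.21·0.8182=0.1718. Summing gives P(green) = 0.59472.
P(Urn 2 | green) = 0.1114 / 0.59472 = 0.1874.

Posterior probability ≈ 0.1874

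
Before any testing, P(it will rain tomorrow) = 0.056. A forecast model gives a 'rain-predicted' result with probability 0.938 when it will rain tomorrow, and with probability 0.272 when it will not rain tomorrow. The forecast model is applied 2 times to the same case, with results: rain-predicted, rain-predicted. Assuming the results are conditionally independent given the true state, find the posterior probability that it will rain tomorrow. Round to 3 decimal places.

With H the event that it will rain tomorrow, the joint likelihood of the observed sequence is P(data|H) = 0.938·0.938 = 0.87984 and P(data|¬H) = 0.272·0.272 = 0.073984.
Bayes: P(H|data) = 0.056·0.87984 / (0.056·0.87984 + 0.944·0.073984) = 0.049271/0.11911 = 0.4137.

Posterior P(H) ≈ 0.414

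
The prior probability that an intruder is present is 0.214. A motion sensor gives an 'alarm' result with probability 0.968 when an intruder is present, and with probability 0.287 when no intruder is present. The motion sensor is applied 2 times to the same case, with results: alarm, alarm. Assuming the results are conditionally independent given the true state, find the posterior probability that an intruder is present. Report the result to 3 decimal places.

Let H be the event that an intruder is present; start with P(H) = 0.214. P('alarm'|H) = 0.968, P('alarm'|¬H) = 0.287.
Update on result 1 ('alarm'): P(H) ← 0.968·0.2140 / (0.968·0.2140 + 0.287·0.7860) = 0.20715/0.43273 = 0.4787.
Update on result 2 ('alarm'): P(H) ← 0.968·0.4787 / (0.968·0.4787 + 0.287·0.5213) = 0.46339/0.61300 = 0.7559.

Posterior P(H) ≈ 0.756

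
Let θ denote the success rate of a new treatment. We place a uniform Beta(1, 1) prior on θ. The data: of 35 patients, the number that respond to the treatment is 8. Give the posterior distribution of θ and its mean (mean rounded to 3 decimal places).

Observing 8 successes and 27 failures updates Beta(1, 1) by adding the success and failure counts to the two shape parameters: α = 1+8 = 9, β = 1+27 = 28.
Posterior mean = α/(α+β) = 9/37 = 0.243.

Posterior: Beta(9, 28); mean ≈ 0.243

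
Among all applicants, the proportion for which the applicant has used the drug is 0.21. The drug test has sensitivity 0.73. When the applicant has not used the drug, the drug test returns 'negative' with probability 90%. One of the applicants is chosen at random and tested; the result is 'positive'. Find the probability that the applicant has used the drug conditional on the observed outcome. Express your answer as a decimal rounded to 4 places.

P(H | E) ≈ 0.6599

Let H be the event that the applicant has used the drug. P(H) = 0.21, so P(¬H) = 0.79. With E the 'positive' result, P(E|H) = 0.73 and P(E|¬H) = 0.1.
P(E) = 0.73·0.21 + 0.1·0.79 = 0.15330 + 0.079000 = 0.23230.
By Bayes' theorem, P(H|E) = 0.15330 / 0.23230 = 0.6599.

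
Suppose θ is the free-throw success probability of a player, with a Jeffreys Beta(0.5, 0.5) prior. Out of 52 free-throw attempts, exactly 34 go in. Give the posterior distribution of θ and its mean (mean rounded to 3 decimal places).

Observing 34 successes and 18 failures updates Beta(0.5, 0.5) by adding the success and failure counts to the two shape parameters: α = 0.5+34 = 34.5, β = 0.5+18 = 18.5.
Posterior mean = α/(α+β) = 34.5/53 = 0.651.

Posterior: Beta(34.5, 18.5); mean ≈ 0.651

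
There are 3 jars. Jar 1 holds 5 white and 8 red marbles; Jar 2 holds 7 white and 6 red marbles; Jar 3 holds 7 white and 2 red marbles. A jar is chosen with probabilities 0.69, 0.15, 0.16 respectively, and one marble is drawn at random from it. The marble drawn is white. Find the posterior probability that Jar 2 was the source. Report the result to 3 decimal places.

P(white|Jar 1) = 0.3846; P(white|Jar 2) = 0.5385; P(white|Jar 3) = 0.7778.
Prior × likelihood for each source: 0.69·0.3846=0.2654, 0.15·0.5385=0.08077, 0.16·0.7778=0.1244. Summing gives P(white) = 0.47060.
P(Jar 2 | white) = 0.08077 / 0.47060 = 0.172.

Posterior probability ≈ 0.172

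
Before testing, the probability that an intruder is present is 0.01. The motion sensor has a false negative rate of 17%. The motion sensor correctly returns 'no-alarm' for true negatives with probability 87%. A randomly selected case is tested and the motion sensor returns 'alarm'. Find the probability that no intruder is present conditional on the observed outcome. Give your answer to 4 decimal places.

P(¬H | E) ≈ 0.9394

Let H be the event that an intruder is present. P(H) = 0.01, so P(¬H) = 0.99. With E the 'alarm' result, P(E|H) = 0.83 and P(E|¬H) = 0.13.
P(E) = 0.83·0.01 + 0.13·0.99 = 0.0083000 + 0.12870 = 0.13700.
By Bayes' theorem, P(H|E) = 0.0083000 / 0.13700 = 0.0606. Hence P(¬H|E) = 1 − 0.0606 = 0.9394.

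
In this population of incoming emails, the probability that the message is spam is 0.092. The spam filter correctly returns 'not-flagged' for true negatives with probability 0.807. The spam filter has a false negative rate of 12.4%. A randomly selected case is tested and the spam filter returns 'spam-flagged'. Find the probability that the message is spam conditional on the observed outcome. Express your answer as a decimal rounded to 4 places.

P(H | E) ≈ 0.3150

Let H be the event that the message is spam. P(H) = 0.092, so P(¬H) = 0.908. With E the 'spam-flagged' result, P(E|H) = 0.876 and P(E|¬H) = 0.193.
P(E) = 0.876·0.092 + 0.193·0.908 = 0.080592 + 0.17524 = 0.25584.
By Bayes' theorem, P(H|E) = 0.080592 / 0.25584 = 0.3150.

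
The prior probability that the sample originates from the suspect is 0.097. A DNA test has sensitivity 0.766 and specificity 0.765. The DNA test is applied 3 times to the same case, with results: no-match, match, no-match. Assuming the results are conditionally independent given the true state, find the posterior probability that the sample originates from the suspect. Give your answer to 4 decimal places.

With H the event that the sample originates from the suspect, the joint likelihood of the observed sequence is P(data|H) = 0.234·0.766·0.234 = 0.041943 and P(data|¬H) = 0.765·0.235·0.765 = 0.13753.
Bayes: P(H|data) = 0.097·0.041943 / (0.097·0.041943 + 0.903·0.13753) = 0.0040685/0.12826 = 0.0317.

Posterior P(H) ≈ 0.0317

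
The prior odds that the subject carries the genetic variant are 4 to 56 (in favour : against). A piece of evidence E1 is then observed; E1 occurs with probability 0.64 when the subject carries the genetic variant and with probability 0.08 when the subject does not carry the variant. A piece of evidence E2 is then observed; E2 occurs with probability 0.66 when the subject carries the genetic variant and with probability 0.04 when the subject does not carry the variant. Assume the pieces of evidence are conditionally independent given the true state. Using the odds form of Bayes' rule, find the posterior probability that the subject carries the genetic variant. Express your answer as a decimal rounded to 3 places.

Posterior probability ≈ 0.904

Prior odds = 4/56 = 0.071429.
Likelihood ratio for E1 = 0.64/0.08 = 8.0000.
Likelihood ratio for E2 = 0.66/0.04 = 16.500.
Posterior odds = prior odds × LR₁ × LR₂ = 9.4286.
Posterior probability = odds/(1+odds) = 9.4286/10.429 = 0.904.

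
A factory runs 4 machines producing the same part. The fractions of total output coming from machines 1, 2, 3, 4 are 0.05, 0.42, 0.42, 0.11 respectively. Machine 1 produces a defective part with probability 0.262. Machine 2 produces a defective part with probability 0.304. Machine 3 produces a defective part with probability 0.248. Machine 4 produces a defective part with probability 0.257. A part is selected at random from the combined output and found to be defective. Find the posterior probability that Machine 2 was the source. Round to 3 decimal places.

Posterior probability ≈ 0.467

Tabulate prior·likelihood by source: [1] prior 0.05, lik 0.262, product 0.01310; [2] prior 0.42, lik 0.304, product 0.1277; [3] prior 0.42, lik 0.248, product 0.1042; [4] prior 0.11, lik 0.257, product 0.02827.
Normalizing constant = 0.27321; the posterior for Machine 2 is its product over the sum, 0.1277/0.27321 = 0.467.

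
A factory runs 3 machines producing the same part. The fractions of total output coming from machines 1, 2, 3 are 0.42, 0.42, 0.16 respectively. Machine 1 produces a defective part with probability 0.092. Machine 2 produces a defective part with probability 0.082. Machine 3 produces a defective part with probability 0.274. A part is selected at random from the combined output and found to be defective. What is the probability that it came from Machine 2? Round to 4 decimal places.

Posterior probability ≈ 0.2946

Tabulate prior·likelihood by source: [1] prior 0.42, lik 0.092, product 0.03864; [2] prior 0.42, lik 0.082, product 0.03444; [3] prior 0.16, lik 0.274, product 0.04384.
Normalizing constant = 0.11692; the posterior for Machine 2 is its product over the sum, 0.03444/0.11692 = 0.2946.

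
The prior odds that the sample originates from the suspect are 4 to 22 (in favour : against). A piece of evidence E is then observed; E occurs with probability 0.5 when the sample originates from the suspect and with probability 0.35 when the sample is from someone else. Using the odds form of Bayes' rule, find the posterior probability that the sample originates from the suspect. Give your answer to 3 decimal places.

Posterior probability ≈ 0.206

Prior odds = 4/22 = 0.18182. In log-odds, ln(0.18182) = -1.7047.
Add log likelihood ratio: ln(1.4286) = 0.35667.
Posterior log-odds = -1.3481, so posterior odds = exp(-1.3481) = 0.25974. Converting, P(H|E) = 0.25974/1.2597 = 0.206.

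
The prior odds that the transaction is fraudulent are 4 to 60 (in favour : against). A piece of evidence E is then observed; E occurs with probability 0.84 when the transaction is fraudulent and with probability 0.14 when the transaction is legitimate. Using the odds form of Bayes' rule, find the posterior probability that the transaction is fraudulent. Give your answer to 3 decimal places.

Posterior probability ≈ 0.286

Prior odds = 4/60 = 0.066667. In log-odds, ln(0.066667) = -2.7081.
Add log likelihood ratio: ln(6.0000) = 1.7918.
Posterior log-odds = -0.91629, so posterior odds = exp(-0.91629) = 0.40000. Converting, P(H|E) = 0.40000/1.4000 = 0.286.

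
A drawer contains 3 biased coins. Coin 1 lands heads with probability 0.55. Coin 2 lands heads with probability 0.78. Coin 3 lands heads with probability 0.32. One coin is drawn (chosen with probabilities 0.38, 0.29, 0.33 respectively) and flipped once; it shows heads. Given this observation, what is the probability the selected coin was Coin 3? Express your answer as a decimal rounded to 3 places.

Posterior probability ≈ 0.195

P(heads|C1) = 0.55; P(heads|C2) = 0.78; P(heads|C3) = 0.32.
Prior × likelihood for each source: 0.38·0.55=0.2090, 0.29·0.78=0.2262, 0.33·0.32=0.1056. Summing gives P(heads) = 0.54080.
P(Coin 3 | heads) = 0.1056 / 0.54080 = 0.195.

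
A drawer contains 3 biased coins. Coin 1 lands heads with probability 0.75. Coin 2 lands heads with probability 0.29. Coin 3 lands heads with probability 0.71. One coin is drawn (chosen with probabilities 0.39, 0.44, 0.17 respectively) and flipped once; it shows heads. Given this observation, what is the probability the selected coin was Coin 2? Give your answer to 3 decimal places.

P(heads|C1) = 0.75; P(heads|C2) = 0.29; P(heads|C3) = 0.71.
Prior × likelihood for each source: 0.39·0.75=0.2925, 0.44·0.29=0.1276, 0.17·0.71=0.1207. Summing gives P(heads) = 0.54080.
P(Coin 2 | heads) = 0.1276 / 0.54080 = 0.236.

Posterior probability ≈ 0.236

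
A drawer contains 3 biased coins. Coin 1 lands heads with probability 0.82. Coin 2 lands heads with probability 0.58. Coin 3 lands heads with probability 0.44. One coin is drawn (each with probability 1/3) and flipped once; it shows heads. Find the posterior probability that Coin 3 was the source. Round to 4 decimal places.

P(heads|C1) = 0.82; P(heads|C2) = 0.58; P(heads|C3) = 0.44.
Prior × likelihood for each source: 0.333333·0.82=0.2733, 0.333333·0.58=0.1933, 0.333333·0.44=0.1467. Summing gives P(heads) = 0.61333.
P(Coin 3 | heads) = 0.1467 / 0.61333 = 0.2391.

Posterior probability ≈ 0.2391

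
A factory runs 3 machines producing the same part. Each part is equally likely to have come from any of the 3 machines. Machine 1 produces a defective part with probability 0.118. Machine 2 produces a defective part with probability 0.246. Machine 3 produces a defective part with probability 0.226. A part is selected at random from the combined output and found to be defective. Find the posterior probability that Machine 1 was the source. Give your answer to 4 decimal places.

Posterior probability ≈ 0.2000

Tabulate prior·likelihood by source: [1] prior 0.333333, lik 0.118, product 0.03933; [2] prior 0.333333, lik 0.246, product 0.08200; [3] prior 0.333333, lik 0.226, product 0.07533.
Normalizing constant = 0.19667; the posterior for Machine 1 is its product over the sum, 0.03933/0.19667 = 0.2000.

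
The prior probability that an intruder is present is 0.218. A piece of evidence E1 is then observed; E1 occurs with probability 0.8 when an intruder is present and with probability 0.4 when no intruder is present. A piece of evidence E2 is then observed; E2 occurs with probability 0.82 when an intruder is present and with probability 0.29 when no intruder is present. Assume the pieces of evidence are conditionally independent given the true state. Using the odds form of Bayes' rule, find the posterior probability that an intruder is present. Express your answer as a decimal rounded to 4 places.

Prior odds = 0.218/(1−0.218) = 0.27877.
Likelihood ratio for E1 = 0.8/0.4 = 2.0000.
Likelihood ratio for E2 = 0.82/0.29 = 2.8276.
Posterior odds = prior odds × LR₁ × LR₂ = 1.5765.
Posterior probability = odds/(1+odds) = 1.5765/2.5765 = 0.6119.

Posterior probability ≈ 0.6119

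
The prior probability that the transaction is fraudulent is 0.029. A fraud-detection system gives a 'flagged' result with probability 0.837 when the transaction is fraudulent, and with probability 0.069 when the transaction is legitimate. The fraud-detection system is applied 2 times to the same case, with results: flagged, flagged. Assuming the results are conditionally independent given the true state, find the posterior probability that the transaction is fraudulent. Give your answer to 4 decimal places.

With H the event that the transaction is fraudulent, the joint likelihood of the observed sequence is P(data|H) = 0.837·0.837 = 0.70057 and P(data|¬H) = 0.069·0.069 = 0.0047610.
Bayes: P(H|data) = 0.029·0.70057 / (0.029·0.70057 + 0.971·0.0047610) = 0.020317/0.024939 = 0.8146.

Posterior P(H) ≈ 0.8146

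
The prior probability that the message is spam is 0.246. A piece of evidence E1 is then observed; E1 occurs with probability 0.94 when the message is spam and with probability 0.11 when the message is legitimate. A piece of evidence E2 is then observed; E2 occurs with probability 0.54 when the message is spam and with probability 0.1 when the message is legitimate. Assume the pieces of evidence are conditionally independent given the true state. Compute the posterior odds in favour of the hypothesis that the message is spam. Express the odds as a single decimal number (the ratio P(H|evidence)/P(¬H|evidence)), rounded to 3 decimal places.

Prior odds = 0.246/(1−0.246) = 0.32626.
Likelihood ratio for E1 = 0.94/0.11 = 8.5455.
Likelihood ratio for E2 = 0.54/0.1 = 5.4000.
Posterior odds = prior odds × LR₁ × LR₂ = 15.055.

Posterior odds ≈ 15.055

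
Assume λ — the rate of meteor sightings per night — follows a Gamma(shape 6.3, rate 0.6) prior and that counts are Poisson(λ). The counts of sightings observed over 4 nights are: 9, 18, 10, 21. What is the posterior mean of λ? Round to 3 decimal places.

The Poisson likelihood adds the total count to the shape and the number of exposure periods to the rate. Here ∑xᵢ = 58 and n = 4, so shape 6.3→64.3 and rate 0.6→4.6.
E[λ | data] = 64.3/4.6 = 13.978.

Posterior mean ≈ 13.978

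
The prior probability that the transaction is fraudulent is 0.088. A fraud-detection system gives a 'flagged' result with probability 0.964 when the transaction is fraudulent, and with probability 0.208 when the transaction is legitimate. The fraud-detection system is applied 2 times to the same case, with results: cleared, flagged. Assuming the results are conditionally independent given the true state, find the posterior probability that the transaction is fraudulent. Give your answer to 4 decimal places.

Let H be the event that the transaction is fraudulent; start with P(H) = 0.088. P('flagged'|H) = 0.964, P('flagged'|¬H) = 0.208.
Update on result 1 ('cleared'): P(H) ← 0.036·0.0880 / (0.036·0.0880 + 0.792·0.9120) = 0.0031680/0.72547 = 0.0044.
Update on result 2 ('flagged'): P(H) ← 0.964·0.0044 / (0.964·0.0044 + 0.208·0.9956) = 0.0042096/0.21130 = 0.0199.

Posterior P(H) ≈ 0.0199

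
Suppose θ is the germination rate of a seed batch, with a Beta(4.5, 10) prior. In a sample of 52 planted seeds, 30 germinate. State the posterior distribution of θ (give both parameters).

The binomial likelihood is conjugate to the Beta prior: with 30 successes and 22 failures, the posterior is Beta(4.5+30, 10+22) = Beta(34.5, 32).

Posterior: Beta(34.5, 32)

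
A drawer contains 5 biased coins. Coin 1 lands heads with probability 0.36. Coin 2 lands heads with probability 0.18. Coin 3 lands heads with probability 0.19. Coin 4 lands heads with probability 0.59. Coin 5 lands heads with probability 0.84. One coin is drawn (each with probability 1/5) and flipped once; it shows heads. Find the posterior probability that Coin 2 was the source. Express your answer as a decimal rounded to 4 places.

Posterior probability ≈ 0.0833

Tabulate prior·likelihood by source: [1] prior 0.2, lik 0.36, product 0.07200; [2] prior 0.2, lik 0.18, product 0.03600; [3] prior 0.2, lik 0.19, product 0.03800; [4] prior 0.2, lik 0.59, product 0.1180; [5] prior 0.2, lik 0.84, product 0.1680.
Normalizing constant = 0.43200; the posterior for Coin 2 is its product over the sum, 0.03600/0.43200 = 0.0833.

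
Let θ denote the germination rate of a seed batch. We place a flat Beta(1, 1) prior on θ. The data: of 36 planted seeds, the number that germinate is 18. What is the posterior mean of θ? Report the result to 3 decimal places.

Observing 18 successes and 18 failures updates Beta(1, 1) by adding the success and failure counts to the two shape parameters: α = 1+18 = 19, β = 1+18 = 19.
E[θ | data] = 19/(19+19) = 0.500.

Posterior mean ≈ 0.500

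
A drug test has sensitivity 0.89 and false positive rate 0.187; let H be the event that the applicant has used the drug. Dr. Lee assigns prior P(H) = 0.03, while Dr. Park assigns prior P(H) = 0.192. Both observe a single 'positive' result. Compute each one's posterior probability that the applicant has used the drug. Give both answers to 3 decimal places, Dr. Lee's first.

Dr. Lee: 0.128; Dr. Park: 0.531

The likelihood ratio for a 'positive' result is 0.89/0.187 = 4.7594.
Dr. Lee: prior odds 0.03/0.97 = 0.030928; posterior odds 0.14720; posterior probability 0.128.
Dr. Park: prior odds 0.192/0.808 = 0.23762; posterior odds 1.1309; posterior probability 0.531.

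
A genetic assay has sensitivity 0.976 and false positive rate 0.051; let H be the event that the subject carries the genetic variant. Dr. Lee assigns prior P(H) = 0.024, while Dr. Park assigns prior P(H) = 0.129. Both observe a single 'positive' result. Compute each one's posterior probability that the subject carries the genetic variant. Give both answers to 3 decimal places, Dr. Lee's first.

The likelihood ratio for a 'positive' result is 0.976/0.051 = 19.137.
Dr. Lee: prior odds 0.024/0.976 = 0.024590; posterior odds 0.47059; posterior probability 0.320.
Dr. Park: prior odds 0.129/0.871 = 0.14811; posterior odds 2.8343; posterior probability 0.739.

Dr. Lee: 0.320; Dr. Park: 0.739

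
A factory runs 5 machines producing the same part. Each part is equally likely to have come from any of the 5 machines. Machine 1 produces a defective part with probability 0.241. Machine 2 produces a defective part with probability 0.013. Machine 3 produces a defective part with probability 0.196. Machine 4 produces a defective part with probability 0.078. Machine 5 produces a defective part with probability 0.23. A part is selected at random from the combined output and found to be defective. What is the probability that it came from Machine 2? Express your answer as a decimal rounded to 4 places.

Posterior probability ≈ 0.0172

Tabulate prior·likelihood by source: [1] prior 0.2, lik 0.241, product 0.04820; [2] prior 0.2, lik 0.013, product 0.002600; [3] prior 0.2, lik 0.196, product 0.03920; [4] prior 0.2, lik 0.078, product 0.01560; [5] prior 0.2, lik 0.23, product 0.04600.
Normalizing constant = 0.15160; the posterior for Machine 2 is its product over the sum, 0.002600/0.15160 = 0.0172.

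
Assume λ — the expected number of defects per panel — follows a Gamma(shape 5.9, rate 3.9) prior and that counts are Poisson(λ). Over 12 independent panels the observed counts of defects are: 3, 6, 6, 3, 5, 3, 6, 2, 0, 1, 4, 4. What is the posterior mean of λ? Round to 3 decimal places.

Posterior mean ≈ 3.075

Total count ∑xᵢ = 43 over n = 12 panels.
Gamma is conjugate to the Poisson likelihood: posterior is Gamma(shape = 5.9+43 = 48.9, rate = 3.9+12 = 15.9).
Posterior mean = shape/rate = 48.9/15.9 = 3.075.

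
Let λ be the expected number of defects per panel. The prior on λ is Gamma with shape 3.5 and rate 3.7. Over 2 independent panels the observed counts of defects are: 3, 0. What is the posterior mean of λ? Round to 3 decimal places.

The Poisson likelihood adds the total count to the shape and the number of exposure periods to the rate. Here ∑xᵢ = 3 and n = 2, so shape 3.5→6.5 and rate 3.7→5.7.
Posterior mean = shape/rate = 6.5/5.7 = 1.140.

Posterior mean ≈ 1.140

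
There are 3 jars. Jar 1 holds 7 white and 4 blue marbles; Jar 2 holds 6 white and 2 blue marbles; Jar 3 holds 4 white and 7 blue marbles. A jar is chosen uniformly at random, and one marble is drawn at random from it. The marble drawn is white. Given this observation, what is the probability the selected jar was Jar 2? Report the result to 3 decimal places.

Posterior probability ≈ 0.429

Tabulate prior·likelihood by source: [1] prior 0.333333, lik 0.6364, product 0.2121; [2] prior 0.333333, lik 0.75, product 0.2500; [3] prior 0.333333, lik 0.3636, product 0.1212.
Normalizing constant = 0.58333; the posterior for Jar 2 is its product over the sum, 0.2500/0.58333 = 0.429.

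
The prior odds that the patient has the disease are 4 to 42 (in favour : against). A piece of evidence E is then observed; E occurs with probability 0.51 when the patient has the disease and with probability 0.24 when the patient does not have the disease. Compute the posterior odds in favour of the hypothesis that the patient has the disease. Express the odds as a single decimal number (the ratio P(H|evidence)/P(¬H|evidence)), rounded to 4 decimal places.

Prior odds = 4/42 = 0.095238. In log-odds, ln(0.095238) = -2.3514.
Add log likelihood ratio: ln(2.1250) = 0.75377.
Posterior log-odds = -1.5976, so posterior odds = exp(-1.5976) = 0.20238.

Posterior odds ≈ 0.2024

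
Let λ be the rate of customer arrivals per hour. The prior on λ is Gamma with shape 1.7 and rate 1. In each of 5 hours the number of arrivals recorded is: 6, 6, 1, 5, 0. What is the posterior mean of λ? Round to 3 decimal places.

Total count ∑xᵢ = 18 over n = 5 hours.
Gamma is conjugate to the Poisson likelihood: posterior is Gamma(shape = 1.7+18 = 19.7, rate = 1+5 = 6).
E[λ | data] = 19.7/6 = 3.283.

Posterior mean ≈ 3.283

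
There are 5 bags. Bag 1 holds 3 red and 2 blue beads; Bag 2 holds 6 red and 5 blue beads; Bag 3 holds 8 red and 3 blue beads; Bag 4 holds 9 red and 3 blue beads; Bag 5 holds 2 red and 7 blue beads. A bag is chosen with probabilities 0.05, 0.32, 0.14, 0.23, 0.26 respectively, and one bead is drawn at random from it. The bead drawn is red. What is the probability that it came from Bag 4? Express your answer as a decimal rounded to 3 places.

Posterior probability ≈ 0.321

P(red|Bag 1) = 0.6; P(red|Bag 2) = 0.5455; P(red|Bag 3) = 0.7273; P(red|Bag 4) = 0.75; P(red|Bag 5) = 0.2222.
Prior × likelihood for each source: 0.05·0.6=0.03000, 0.32·0.5455=0.1745, 0.14·0.7273=0.1018, 0.23·0.75=0.1725, 0.26·0.2222=0.05778. Summing gives P(red) = 0.53664.
P(Bag 4 | red) = 0.1725 / 0.53664 = 0.321.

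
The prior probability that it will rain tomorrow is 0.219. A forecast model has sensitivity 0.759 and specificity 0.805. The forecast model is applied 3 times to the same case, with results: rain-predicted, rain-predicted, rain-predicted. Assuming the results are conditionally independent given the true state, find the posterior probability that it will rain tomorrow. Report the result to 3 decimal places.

Let H be the event that it will rain tomorrow; start with P(H) = 0.219. P('rain-predicted'|H) = 0.759, P('rain-predicted'|¬H) = 0.195.
Update on result 1 ('rain-predicted'): P(H) ← 0.759·0.2190 / (0.759·0.2190 + 0.195·0.7810) = 0.16622/0.31852 = 0.5219.
Update on result 2 ('rain-predicted'): P(H) ← 0.759·0.5219 / (0.759·0.5219 + 0.195·0.4781) = 0.39609/0.48933 = 0.8095.
Update on result 3 ('rain-predicted'): P(H) ← 0.759·0.8095 / (0.759·0.8095 + 0.195·0.1905) = 0.61438/0.65154 = 0.9430.

Posterior P(H) ≈ 0.943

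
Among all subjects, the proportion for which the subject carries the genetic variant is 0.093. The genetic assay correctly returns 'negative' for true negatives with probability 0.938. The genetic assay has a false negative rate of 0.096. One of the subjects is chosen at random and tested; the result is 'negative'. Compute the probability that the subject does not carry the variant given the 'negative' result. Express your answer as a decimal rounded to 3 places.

Let H be the event that the subject carries the genetic variant. P(H) = 0.093, so P(¬H) = 0.907. With E the 'negative' result, P(E|H) = 0.096 and P(E|¬H) = 0.938.
P(E) = 0.096·0.093 + 0.938·0.907 = 0.0089280 + 0.85077 = 0.85969.
By Bayes' theorem, P(H|E) = 0.0089280 / 0.85969 = 0.010. Hence P(¬H|E) = 1 − 0.010 = 0.990.

P(¬H | E) ≈ 0.990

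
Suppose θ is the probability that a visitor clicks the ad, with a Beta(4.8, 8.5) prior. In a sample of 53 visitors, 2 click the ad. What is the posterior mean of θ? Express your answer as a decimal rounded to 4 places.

Observing 2 successes and 51 failures updates Beta(4.8, 8.5) by adding the success and failure counts to the two shape parameters: α = 4.8+2 = 6.8, β = 8.5+51 = 59.5.
Posterior mean = α/(α+β) = 6.8/66.3 = 0.1026.

Posterior mean ≈ 0.1026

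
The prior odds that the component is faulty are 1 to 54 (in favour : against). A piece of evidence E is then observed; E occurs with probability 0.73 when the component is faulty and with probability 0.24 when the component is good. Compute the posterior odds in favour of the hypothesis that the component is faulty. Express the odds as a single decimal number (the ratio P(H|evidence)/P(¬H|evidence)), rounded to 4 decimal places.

Posterior odds ≈ 0.0563

Prior odds = 1/54 = 0.018519.
Likelihood ratio for E = 0.73/0.24 = 3.0417.
Posterior odds = prior odds × LR = 0.056327.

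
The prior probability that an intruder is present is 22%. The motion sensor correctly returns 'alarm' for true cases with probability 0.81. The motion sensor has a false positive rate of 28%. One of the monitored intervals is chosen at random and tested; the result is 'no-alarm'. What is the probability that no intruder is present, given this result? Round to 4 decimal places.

Write H for 'an intruder is present'. Prior odds H:¬H = 0.22/0.78 = 0.28205. For the 'no-alarm' outcome, the likelihood ratio is 0.19/0.72 = 0.26389.
Posterior odds = 0.28205 × 0.26389 = 0.074430, so P(H|E) = 0.074430/(1+0.074430) = 0.0693. Then P(¬H|E) = 1 − 0.0693 = 0.9307.

P(¬H | E) ≈ 0.9307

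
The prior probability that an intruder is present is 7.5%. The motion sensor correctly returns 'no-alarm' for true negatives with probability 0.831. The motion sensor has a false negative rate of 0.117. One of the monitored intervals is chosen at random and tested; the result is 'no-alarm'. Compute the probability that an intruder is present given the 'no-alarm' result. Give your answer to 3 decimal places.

P(H | E) ≈ 0.011

Let H be the event that an intruder is present. P(H) = 0.075, so P(¬H) = 0.925. With E the 'no-alarm' result, P(E|H) = 0.117 and P(E|¬H) = 0.831.
P(E) = 0.117·0.075 + 0.831·0.925 = 0.0087750 + 0.76867 = 0.77745.
By Bayes' theorem, P(H|E) = 0.0087750 / 0.77745 = 0.011.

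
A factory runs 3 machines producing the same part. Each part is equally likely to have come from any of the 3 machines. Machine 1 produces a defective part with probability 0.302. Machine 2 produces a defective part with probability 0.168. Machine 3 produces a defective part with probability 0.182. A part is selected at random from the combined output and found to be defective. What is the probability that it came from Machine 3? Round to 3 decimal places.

Posterior probability ≈ 0.279

P(defective|M1) = 0.302; P(defective|M2) = 0.168; P(defective|M3) = 0.182.
Prior × likelihood for each source: 0.333333·0.302=0.1007, 0.333333·0.168=0.05600, 0.333333·0.182=0.06067. Summing gives P(defective) = 0.21733.
P(Machine 3 | defective) = 0.06067 / 0.21733 = 0.279.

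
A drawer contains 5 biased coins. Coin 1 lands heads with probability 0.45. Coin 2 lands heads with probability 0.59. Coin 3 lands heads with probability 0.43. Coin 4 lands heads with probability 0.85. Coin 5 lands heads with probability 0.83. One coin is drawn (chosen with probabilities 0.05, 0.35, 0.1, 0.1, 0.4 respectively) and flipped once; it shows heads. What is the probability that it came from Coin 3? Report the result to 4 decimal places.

P(heads|C1) = 0.45; P(heads|C2) = 0.59; P(heads|C3) = 0.43; P(heads|C4) = 0.85; P(heads|C5) = 0.83.
Prior × likelihood for each source: 0.05·0.45=0.02250, 0.35·0.59=0.2065, 0.1·0.43=0.04300, 0.1·0.85=0.08500, 0.4·0.83=0.3320. Summing gives P(heads) = 0.68900.
P(Coin 3 | heads) = 0.04300 / 0.68900 = 0.0624.

Posterior probability ≈ 0.0624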